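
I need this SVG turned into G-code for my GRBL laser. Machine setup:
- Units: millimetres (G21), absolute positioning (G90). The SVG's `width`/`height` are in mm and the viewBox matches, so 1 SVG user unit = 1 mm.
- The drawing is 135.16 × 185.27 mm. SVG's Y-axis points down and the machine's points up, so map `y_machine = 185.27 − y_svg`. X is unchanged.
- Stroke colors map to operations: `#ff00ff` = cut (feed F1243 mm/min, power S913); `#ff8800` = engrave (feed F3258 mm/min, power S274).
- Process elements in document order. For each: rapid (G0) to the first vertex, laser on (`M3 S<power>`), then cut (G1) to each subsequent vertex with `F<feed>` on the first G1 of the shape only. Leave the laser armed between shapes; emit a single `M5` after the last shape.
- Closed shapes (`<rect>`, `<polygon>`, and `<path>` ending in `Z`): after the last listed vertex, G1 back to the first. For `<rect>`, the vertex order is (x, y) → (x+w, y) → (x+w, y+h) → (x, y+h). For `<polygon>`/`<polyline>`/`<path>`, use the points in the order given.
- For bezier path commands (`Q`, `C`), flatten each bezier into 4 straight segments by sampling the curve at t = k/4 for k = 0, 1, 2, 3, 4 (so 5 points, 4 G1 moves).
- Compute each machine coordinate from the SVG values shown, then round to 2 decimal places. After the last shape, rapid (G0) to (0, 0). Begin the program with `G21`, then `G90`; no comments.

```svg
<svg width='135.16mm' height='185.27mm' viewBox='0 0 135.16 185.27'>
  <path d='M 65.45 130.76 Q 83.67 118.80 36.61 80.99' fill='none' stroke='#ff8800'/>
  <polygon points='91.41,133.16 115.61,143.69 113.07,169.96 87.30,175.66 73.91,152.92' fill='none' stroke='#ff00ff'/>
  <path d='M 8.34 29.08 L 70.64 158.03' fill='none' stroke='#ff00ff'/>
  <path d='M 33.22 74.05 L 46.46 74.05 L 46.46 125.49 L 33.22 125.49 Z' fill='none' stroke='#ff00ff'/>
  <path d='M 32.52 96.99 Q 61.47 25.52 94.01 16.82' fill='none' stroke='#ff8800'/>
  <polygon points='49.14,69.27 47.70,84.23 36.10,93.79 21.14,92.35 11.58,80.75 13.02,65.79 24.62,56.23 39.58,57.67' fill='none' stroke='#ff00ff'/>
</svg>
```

1 u = 1 mm; y_m = 185.27 − y.

[1] `<path>` quadratic bezier, #ff8800→engrave S274 F3258: (65.45,54.51) → (70.48,62.11) → (67.35,72.93) → (56.06,86.99) → (36.61,104.28)

[2] `<polygon>` regular polygon, #ff00ff→cut S913 F1243: (91.41,52.11) → (115.61,41.58) → (113.07,15.31) → (87.30,9.61) → (73.91,32.35) → (91.41,52.11) (closed)

[3] `<path>` line segment, #ff00ff→cut S913 F1243: (8.34,156.19) → (70.64,27.24)

[4] `<path>` rectangle, #ff00ff→cut S913 F1243: (33.22,111.22) → (46.46,111.22) → (46.46,59.78) → (33.22,59.78) → (33.22,111.22) (closed)

[5] `<path>` quadratic bezier, #ff8800→engrave S274 F3258: (32.52,88.28) → (47.22,120.09) → (62.37,144.06) → (77.96,160.18) → (94.01,168.45)

[6] `<polygon>` regular polygon, #ff00ff→cut S913 F1243: (49.14,116.00) → (47.70,101.04) → (36.10,91.48) → (21.14,92.92) → (11.58,104.52) → (13.02,119.48) → (24.62,129.04) → (39.58,127.60) → (49.14,116.00) (closed)

G21
G90
G0 X65.45 Y54.51
M3 S274
G1 X70.48 Y62.11 F3258
G1 X67.35 Y72.93
G1 X56.06 Y86.99
G1 X36.61 Y104.28
G0 X91.41 Y52.11
M3 S913
G1 X115.61 Y41.58 F1243
G1 X113.07 Y15.31
G1 X87.30 Y9.61
G1 X73.91 Y32.35
G1 X91.41 Y52.11
G0 X8.34 Y156.19
M3 S913
G1 X70.64 Y27.24 F1243
G0 X33.22 Y111.22
M3 S913
G1 X46.46 Y111.22 F1243
G1 X46.46 Y59.78
G1 X33.22 Y59.78
G1 X33.22 Y111.22
G0 X32.52 Y88.28
M3 S274
G1 X47.22 Y120.09 F3258
G1 X62.37 Y144.06
G1 X77.96 Y160.18
G1 X94.01 Y168.45
G0 X49.14 Y116.00
M3 S913
G1 X47.70 Y101.04 F1243
G1 X36.10 Y91.48
G1 X21.14 Y92.92
G1 X11.58 Y104.52
G1 X13.02 Y119.48
G1 X24.62 Y129.04
G1 X39.58 Y127.60
G1 X49.14 Y116.00
M5
G0 X0.00 Y0.00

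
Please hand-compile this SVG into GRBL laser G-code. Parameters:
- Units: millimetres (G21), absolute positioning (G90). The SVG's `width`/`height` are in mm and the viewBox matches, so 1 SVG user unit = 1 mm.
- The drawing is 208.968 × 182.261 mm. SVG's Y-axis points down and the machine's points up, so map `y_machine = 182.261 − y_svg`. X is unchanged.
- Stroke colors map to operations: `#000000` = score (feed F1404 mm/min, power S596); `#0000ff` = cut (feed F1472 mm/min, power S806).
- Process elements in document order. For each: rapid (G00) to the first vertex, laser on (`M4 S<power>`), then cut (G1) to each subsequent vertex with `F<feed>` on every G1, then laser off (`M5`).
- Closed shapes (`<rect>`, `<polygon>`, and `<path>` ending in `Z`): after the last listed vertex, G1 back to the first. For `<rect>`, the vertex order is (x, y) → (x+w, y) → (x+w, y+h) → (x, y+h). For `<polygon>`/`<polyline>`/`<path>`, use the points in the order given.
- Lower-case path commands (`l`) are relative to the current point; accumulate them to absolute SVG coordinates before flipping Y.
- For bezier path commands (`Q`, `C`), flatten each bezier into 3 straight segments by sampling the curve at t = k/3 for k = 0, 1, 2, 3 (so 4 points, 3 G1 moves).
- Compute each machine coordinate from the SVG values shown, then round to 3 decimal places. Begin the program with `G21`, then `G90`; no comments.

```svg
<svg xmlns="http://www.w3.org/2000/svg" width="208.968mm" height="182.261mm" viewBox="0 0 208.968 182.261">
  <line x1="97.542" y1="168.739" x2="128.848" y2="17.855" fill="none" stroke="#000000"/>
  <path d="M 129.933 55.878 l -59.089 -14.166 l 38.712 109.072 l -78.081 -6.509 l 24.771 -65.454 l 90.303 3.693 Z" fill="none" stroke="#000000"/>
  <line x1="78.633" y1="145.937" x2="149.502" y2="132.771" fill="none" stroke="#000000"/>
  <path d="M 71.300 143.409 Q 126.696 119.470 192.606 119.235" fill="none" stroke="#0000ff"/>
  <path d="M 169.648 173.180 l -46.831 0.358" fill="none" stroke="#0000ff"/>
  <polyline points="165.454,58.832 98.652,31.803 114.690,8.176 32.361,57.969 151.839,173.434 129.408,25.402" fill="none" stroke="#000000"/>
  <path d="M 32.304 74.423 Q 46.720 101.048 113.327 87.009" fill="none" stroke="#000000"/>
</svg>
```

Since the viewBox matches the mm dimensions, user units are millimetres directly. The only transform is the Y-flip y_m = 182.261 − y_svg.

Shape 1 is a line segment drawn with `<line>`. Its stroke #000000 means score at S596, F1404. After flipping Y the toolpath is (97.542,13.522) → (128.848,164.406).

Shape 2 is a closed polygon drawn with `<path>`. Its stroke #000000 means score at S596, F1404. After flipping Y the toolpath is (129.933,126.383) → (70.844,140.549) → (109.556,31.477) → (31.475,37.986) → (56.246,103.440) → (146.549,99.747) → (129.933,126.383), returning to the start.

Shape 3 is a line segment drawn with `<line>`. Its stroke #000000 means score at S596, F1404. After flipping Y the toolpath is (78.633,36.324) → (149.502,49.490).

Shape 4 is a quadratic bezier drawn with `<path>`. Its stroke #0000ff means cut at S806, F1472. After flipping Y the toolpath is (71.300,38.852) → (109.399,52.178) → (149.834,60.236) → (192.606,63.026).

Shape 5 is a line segment drawn with `<path>`. Its stroke #0000ff means cut at S806, F1472. After flipping Y the toolpath is (169.648,9.081) → (122.817,8.723).

Shape 6 is a open polyline drawn with `<polyline>`. Its stroke #000000 means score at S596, F1404. After flipping Y the toolpath is (165.454,123.429) → (98.652,150.458) → (114.690,174.085) → (32.361,124.292) → (151.839,8.827) → (129.408,156.859).

Shape 7 is a quadratic bezier drawn with `<path>`. Its stroke #000000 means score at S596, F1404. After flipping Y the toolpath is (32.304,107.838) → (47.714,94.606) → (74.721,90.411) → (113.327,95.252).

G21
G90
G00 X97.542 Y13.522
M4 S596
G1 X128.848 Y164.406 F1404
M5
G00 X129.933 Y126.383
M4 S596
G1 X70.844 Y140.549 F1404
G1 X109.556 Y31.477 F1404
G1 X31.475 Y37.986 F1404
G1 X56.246 Y103.440 F1404
G1 X146.549 Y99.747 F1404
G1 X129.933 Y126.383 F1404
M5
G00 X78.633 Y36.324
M4 S596
G1 X149.502 Y49.490 F1404
M5
G00 X71.300 Y38.852
M4 S806
G1 X109.399 Y52.178 F1472
G1 X149.834 Y60.236 F1472
G1 X192.606 Y63.026 F1472
M5
G00 X169.648 Y9.081
M4 S806
G1 X122.817 Y8.723 F1472
M5
G00 X165.454 Y123.429
M4 S596
G1 X98.652 Y150.458 F1404
G1 X114.690 Y174.085 F1404
G1 X32.361 Y124.292 F1404
G1 X151.839 Y8.827 F1404
G1 X129.408 Y156.859 F1404
M5
G00 X32.304 Y107.838
M4 S596
G1 X47.714 Y94.606 F1404
G1 X74.721 Y90.411 F1404
G1 X113.327 Y95.252 F1404
M5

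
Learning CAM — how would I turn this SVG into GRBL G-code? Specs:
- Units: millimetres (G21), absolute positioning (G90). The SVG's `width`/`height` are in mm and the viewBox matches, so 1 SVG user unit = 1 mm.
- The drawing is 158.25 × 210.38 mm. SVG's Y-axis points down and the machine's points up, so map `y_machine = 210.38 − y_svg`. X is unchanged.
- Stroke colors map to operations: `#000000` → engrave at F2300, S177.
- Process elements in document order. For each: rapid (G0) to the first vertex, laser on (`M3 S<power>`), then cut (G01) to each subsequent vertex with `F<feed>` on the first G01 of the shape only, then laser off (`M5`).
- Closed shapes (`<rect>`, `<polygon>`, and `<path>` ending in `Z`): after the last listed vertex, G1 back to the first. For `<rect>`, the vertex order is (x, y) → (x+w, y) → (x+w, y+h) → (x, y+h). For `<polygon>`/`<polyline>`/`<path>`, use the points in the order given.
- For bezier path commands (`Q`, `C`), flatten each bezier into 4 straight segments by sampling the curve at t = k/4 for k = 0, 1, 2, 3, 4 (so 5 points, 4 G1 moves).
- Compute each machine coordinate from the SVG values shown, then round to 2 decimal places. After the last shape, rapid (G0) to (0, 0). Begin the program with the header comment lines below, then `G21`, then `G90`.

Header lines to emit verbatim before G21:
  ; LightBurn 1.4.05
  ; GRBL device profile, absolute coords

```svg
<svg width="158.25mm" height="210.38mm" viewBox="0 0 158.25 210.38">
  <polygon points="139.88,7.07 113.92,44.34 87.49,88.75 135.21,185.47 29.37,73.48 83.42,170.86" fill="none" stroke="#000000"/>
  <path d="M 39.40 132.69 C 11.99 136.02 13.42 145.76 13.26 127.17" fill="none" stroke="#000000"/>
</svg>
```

1 u = 1 mm; y_m = 210.38 − y.

[1] `<polygon>` closed polygon, #000000→engrave S177 F2300: (139.88,203.31) → (113.92,166.04) → (87.49,121.63) → (135.21,24.91) → (29.37,136.90) → (83.42,39.52) → (139.88,203.31) (closed)

[2] `<path>` cubic bezier, #000000→engrave S177 F2300: (39.40,77.69) → (23.77,74.53) → (16.11,72.23) → (13.56,74.04) → (13.26,83.21)

; LightBurn 1.4.05
; GRBL device profile, absolute coords
G21
G90
G0 X139.88 Y203.31
M3 S177
G01 X113.92 Y166.04 F2300
G01 X87.49 Y121.63
G01 X135.21 Y24.91
G01 X29.37 Y136.90
G01 X83.42 Y39.52
G01 X139.88 Y203.31
M5
G0 X39.40 Y77.69
M3 S177
G01 X23.77 Y74.53 F2300
G01 X16.11 Y72.23
G01 X13.56 Y74.04
G01 X13.26 Y83.21
M5
G0 X0.00 Y0.00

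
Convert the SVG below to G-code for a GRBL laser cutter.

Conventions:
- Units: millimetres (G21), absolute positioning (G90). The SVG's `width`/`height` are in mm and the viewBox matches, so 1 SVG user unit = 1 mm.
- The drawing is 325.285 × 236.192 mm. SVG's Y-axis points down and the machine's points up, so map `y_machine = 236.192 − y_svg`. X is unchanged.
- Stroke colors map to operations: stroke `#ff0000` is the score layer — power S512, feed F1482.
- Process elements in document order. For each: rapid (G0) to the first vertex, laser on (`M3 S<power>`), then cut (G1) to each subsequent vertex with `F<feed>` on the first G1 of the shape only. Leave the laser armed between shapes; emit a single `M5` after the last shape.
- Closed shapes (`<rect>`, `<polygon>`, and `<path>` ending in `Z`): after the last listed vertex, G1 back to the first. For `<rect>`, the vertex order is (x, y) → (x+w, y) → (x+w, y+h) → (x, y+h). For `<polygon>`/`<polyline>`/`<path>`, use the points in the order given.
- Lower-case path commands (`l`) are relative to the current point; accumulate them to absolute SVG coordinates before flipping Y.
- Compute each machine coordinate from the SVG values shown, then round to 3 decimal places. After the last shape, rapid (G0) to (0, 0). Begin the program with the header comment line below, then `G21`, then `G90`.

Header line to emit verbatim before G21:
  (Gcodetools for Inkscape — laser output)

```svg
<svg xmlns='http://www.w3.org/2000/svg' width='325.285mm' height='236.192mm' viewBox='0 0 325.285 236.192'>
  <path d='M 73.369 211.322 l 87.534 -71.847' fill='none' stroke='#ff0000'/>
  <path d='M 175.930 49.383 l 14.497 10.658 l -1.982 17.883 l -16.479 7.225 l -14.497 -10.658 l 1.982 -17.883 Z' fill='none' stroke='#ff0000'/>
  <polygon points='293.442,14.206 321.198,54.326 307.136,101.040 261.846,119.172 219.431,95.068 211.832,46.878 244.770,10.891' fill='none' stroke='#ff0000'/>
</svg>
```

(Gcodetools for Inkscape — laser output)
G21
G90
G0 X73.369 Y24.870
M3 S512
G1 X160.903 Y96.717 F1482
G0 X175.930 Y186.809
M3 S512
G1 X190.427 Y176.151 F1482
G1 X188.445 Y158.268
G1 X171.966 Y151.043
G1 X157.469 Y161.701
G1 X159.451 Y179.584
G1 X175.930 Y186.809
G0 X293.442 Y221.986
M3 S512
G1 X321.198 Y181.866 F1482
G1 X307.136 Y135.152
G1 X261.846 Y117.020
G1 X219.431 Y141.124
G1 X211.832 Y189.314
G1 X244.770 Y225.301
G1 X293.442 Y221.986
M5
G0 X0.000 Y0.000

1 u = 1 mm; y_m = 236.192 − y.

[1] `<path>` line segment, #ff0000→score S512 F1482: (73.369,24.870) → (160.903,96.717)

[2] `<path>` regular polygon, #ff0000→score S512 F1482: (175.930,186.809) → (190.427,176.151) → (188.445,158.268) → (171.966,151.043) → (157.469,161.701) → (159.451,179.584) → (175.930,186.809) (closed)

[3] `<polygon>` regular polygon, #ff0000→score S512 F1482: (293.442,221.986) → (321.198,181.866) → (307.136,135.152) → (261.846,117.020) → (219.431,141.124) → (211.832,189.314) → (244.770,225.301) → (293.442,221.986) (closed)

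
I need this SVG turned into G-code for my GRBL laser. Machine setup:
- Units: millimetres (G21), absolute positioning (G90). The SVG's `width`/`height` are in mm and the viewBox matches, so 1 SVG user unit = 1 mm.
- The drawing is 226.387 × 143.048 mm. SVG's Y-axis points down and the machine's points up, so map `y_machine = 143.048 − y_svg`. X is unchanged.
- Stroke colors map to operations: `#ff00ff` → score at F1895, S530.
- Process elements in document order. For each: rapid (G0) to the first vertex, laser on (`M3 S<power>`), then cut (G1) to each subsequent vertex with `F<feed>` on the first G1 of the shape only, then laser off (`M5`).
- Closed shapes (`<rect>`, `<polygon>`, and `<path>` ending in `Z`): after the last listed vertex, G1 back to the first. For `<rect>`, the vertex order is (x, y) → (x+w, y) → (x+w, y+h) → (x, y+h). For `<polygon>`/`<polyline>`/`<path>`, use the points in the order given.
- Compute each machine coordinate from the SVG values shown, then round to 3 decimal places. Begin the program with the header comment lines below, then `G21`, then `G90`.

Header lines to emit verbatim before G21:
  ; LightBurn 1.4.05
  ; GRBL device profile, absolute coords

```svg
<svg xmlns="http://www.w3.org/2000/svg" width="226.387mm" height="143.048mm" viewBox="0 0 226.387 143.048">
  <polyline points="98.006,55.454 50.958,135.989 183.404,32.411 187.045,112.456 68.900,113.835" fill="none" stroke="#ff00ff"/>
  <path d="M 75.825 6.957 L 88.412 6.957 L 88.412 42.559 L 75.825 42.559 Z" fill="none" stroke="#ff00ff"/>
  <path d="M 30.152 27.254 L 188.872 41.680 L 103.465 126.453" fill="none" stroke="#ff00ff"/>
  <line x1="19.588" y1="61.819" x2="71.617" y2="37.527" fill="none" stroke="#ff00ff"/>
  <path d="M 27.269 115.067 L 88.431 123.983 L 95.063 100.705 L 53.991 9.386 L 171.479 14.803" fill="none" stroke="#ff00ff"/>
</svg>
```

Since the viewBox matches the mm dimensions, user units are millimetres directly. The only transform is the Y-flip y_m = 143.048 − y_svg.

Shape 1 is a open polyline drawn with `<polyline>`. Its stroke #ff00ff means score at S530, F1895. After flipping Y the toolpath is (98.006,87.594) → (50.958,7.059) → (183.404,110.637) → (187.045,30.592) → (68.900,29.213).

Shape 2 is a rectangle drawn with `<path>`. Its stroke #ff00ff means score at S530, F1895. After flipping Y the toolpath is (75.825,136.091) → (88.412,136.091) → (88.412,100.489) → (75.825,100.489) → (75.825,136.091), returning to the start.

Shape 3 is a open polyline drawn with `<path>`. Its stroke #ff00ff means score at S530, F1895. After flipping Y the toolpath is (30.152,115.794) → (188.872,101.368) → (103.465,16.595).

Shape 4 is a line segment drawn with `<line>`. Its stroke #ff00ff means score at S530, F1895. After flipping Y the toolpath is (19.588,81.229) → (71.617,105.521).

Shape 5 is a open polyline drawn with `<path>`. Its stroke #ff00ff means score at S530, F1895. After flipping Y the toolpath is (27.269,27.981) → (88.431,19.065) → (95.063,42.343) → (53.991,133.662) → (171.479,128.245).

; LightBurn 1.4.05
; GRBL device profile, absolute coords
G21
G90
G0 X98.006 Y87.594
M3 S530
G1 X50.958 Y7.059 F1895
G1 X183.404 Y110.637
G1 X187.045 Y30.592
G1 X68.900 Y29.213
M5
G0 X75.825 Y136.091
M3 S530
G1 X88.412 Y136.091 F1895
G1 X88.412 Y100.489
G1 X75.825 Y100.489
G1 X75.825 Y136.091
M5
G0 X30.152 Y115.794
M3 S530
G1 X188.872 Y101.368 F1895
G1 X103.465 Y16.595
M5
G0 X19.588 Y81.229
M3 S530
G1 X71.617 Y105.521 F1895
M5
G0 X27.269 Y27.981
M3 S530
G1 X88.431 Y19.065 F1895
G1 X95.063 Y42.343
G1 X53.991 Y133.662
G1 X171.479 Y128.245
M5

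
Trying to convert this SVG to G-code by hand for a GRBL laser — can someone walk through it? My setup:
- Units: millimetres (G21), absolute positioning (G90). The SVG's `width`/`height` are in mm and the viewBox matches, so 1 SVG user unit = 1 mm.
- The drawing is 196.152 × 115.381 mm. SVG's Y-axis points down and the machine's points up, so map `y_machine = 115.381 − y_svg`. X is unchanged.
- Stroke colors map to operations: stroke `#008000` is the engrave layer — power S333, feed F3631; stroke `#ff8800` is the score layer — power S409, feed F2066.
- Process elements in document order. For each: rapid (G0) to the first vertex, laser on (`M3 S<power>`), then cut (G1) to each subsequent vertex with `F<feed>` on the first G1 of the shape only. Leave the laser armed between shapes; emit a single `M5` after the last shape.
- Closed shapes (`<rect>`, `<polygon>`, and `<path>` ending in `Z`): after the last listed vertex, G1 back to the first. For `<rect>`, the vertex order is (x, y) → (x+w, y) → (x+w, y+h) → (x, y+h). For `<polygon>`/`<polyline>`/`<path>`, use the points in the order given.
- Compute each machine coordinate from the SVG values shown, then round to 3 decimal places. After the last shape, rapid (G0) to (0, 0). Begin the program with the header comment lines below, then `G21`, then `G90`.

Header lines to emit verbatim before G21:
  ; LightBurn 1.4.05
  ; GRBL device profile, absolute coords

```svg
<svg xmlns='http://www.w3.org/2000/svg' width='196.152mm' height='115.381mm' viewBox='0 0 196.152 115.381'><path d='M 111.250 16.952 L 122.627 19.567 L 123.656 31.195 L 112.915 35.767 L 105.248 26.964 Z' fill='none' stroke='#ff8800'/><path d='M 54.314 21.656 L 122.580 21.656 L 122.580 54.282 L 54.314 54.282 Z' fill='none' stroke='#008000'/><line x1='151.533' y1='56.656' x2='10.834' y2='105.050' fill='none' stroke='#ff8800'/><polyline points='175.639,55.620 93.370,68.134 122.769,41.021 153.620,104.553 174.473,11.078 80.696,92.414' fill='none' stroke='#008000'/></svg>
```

Since the viewBox matches the mm dimensions, user units are millimetres directly. The only transform is the Y-flip y_m = 115.381 − y_svg.

Shape 1 is a regular polygon drawn with `<path>`. Its stroke #ff8800 means score at S409, F2066. After flipping Y the toolpath is (111.250,98.429) → (122.627,95.814) → (123.656,84.186) → (112.915,79.614) → (105.248,88.417) → (111.250,98.429), returning to the start.

Shape 2 is a rectangle drawn with `<path>`. Its stroke #008000 means engrave at S333, F3631. After flipping Y the toolpath is (54.314,93.725) → (122.580,93.725) → (122.580,61.099) → (54.314,61.099) → (54.314,93.725), returning to the start.

Shape 3 is a line segment drawn with `<line>`. Its stroke #ff8800 means score at S409, F2066. After flipping Y the toolpath is (151.533,58.725) → (10.834,10.331).

Shape 4 is a open polyline drawn with `<polyline>`. Its stroke #008000 means engrave at S333, F3631. After flipping Y the toolpath is (175.639,59.761) → (93.370,47.247) → (122.769,74.360) → (153.620,10.828) → (174.473,104.303) → (80.696,22.967).

; LightBurn 1.4.05
; GRBL device profile, absolute coords
G21
G90
G0 X111.250 Y98.429
M3 S409
G1 X122.627 Y95.814 F2066
G1 X123.656 Y84.186
G1 X112.915 Y79.614
G1 X105.248 Y88.417
G1 X111.250 Y98.429
G0 X54.314 Y93.725
M3 S333
G1 X122.580 Y93.725 F3631
G1 X122.580 Y61.099
G1 X54.314 Y61.099
G1 X54.314 Y93.725
G0 X151.533 Y58.725
M3 S409
G1 X10.834 Y10.331 F2066
G0 X175.639 Y59.761
M3 S333
G1 X93.370 Y47.247 F3631
G1 X122.769 Y74.360
G1 X153.620 Y10.828
G1 X174.473 Y104.303
G1 X80.696 Y22.967
M5
G0 X0.000 Y0.000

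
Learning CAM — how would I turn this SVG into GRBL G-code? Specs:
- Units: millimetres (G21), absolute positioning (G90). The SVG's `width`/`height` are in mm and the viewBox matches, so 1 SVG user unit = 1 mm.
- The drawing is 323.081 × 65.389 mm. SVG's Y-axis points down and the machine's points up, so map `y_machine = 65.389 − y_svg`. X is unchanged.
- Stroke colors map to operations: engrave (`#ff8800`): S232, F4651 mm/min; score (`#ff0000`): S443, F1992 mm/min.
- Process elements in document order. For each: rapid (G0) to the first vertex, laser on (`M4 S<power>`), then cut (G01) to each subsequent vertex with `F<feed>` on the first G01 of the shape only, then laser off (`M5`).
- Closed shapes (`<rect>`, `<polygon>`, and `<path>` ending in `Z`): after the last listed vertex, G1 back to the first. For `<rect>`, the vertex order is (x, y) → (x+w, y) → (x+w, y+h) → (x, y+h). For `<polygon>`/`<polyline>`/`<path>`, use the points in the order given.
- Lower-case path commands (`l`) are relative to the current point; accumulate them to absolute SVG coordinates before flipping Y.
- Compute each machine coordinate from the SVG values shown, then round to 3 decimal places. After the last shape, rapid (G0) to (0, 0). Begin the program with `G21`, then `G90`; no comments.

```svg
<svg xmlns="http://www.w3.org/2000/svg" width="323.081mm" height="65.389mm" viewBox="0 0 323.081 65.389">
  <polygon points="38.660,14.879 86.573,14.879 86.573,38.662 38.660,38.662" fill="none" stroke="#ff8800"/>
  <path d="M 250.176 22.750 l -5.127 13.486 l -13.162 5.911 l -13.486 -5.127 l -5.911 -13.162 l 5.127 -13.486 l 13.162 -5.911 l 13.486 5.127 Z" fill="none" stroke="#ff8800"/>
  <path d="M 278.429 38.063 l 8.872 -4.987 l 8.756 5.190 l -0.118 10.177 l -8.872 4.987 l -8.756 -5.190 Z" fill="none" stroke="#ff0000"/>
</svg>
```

viewBox `0 0 323.081 65.389` with mm width/height → 1 unit = 1 mm. Flip: y_m = 65.389 − y_svg.

**Shape 1** — `<polygon>` rectangle, stroke `#ff8800` → engrave (S232, F4651). Machine vertices: (38.660,50.510) → (86.573,50.510) → (86.573,26.727) → (38.660,26.727) → (38.660,50.510). Closed: final G1 returns to the first vertex.

**Shape 2** — `<path>` regular polygon, stroke `#ff8800` → engrave (S232, F4651). Machine vertices: (250.176,42.639) → (245.049,29.153) → (231.887,23.242) → (218.401,28.369) → (212.490,41.531) → (217.617,55.017) → (230.779,60.928) → (244.265,55.801) → (250.176,42.639). Closed: final G1 returns to the first vertex.

**Shape 3** — `<path>` regular polygon, stroke `#ff0000` → score (S443, F1992). Machine vertices: (278.429,27.326) → (287.301,32.313) → (296.057,27.123) → (295.939,16.946) → (287.067,11.959) → (278.311,17.149) → (278.429,27.326). Closed: final G1 returns to the first vertex.

G21
G90
G0 X38.660 Y50.510
M4 S232
G01 X86.573 Y50.510 F4651
G01 X86.573 Y26.727
G01 X38.660 Y26.727
G01 X38.660 Y50.510
M5
G0 X250.176 Y42.639
M4 S232
G01 X245.049 Y29.153 F4651
G01 X231.887 Y23.242
G01 X218.401 Y28.369
G01 X212.490 Y41.531
G01 X217.617 Y55.017
G01 X230.779 Y60.928
G01 X244.265 Y55.801
G01 X250.176 Y42.639
M5
G0 X278.429 Y27.326
M4 S443
G01 X287.301 Y32.313 F1992
G01 X296.057 Y27.123
G01 X295.939 Y16.946
G01 X287.067 Y11.959
G01 X278.311 Y17.149
G01 X278.429 Y27.326
M5
G0 X0.000 Y0.000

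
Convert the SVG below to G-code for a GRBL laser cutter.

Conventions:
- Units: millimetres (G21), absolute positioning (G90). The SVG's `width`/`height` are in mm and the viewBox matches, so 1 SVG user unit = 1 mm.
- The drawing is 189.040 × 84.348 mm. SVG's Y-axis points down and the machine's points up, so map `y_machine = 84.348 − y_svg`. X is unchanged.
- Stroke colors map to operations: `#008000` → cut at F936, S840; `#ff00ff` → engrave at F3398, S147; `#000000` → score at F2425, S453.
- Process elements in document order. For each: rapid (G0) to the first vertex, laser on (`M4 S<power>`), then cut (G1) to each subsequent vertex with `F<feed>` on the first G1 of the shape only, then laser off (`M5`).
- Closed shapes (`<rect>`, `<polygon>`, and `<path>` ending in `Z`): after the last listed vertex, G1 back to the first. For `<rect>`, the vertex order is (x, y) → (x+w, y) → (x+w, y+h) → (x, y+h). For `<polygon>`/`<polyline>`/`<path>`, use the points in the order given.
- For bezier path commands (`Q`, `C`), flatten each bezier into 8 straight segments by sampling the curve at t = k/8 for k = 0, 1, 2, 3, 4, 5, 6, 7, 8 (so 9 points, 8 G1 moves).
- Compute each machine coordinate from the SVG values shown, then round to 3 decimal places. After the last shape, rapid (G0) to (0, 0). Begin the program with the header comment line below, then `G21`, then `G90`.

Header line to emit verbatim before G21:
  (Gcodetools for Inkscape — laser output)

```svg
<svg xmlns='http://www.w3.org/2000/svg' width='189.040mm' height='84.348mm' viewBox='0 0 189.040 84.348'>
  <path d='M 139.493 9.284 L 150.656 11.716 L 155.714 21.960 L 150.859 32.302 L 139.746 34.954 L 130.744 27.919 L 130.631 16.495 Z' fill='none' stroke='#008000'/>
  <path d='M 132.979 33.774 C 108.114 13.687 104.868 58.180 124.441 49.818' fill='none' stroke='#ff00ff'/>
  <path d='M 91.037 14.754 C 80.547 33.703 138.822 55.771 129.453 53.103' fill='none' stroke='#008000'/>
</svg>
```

(Gcodetools for Inkscape — laser output)
G21
G90
G0 X139.493 Y75.064
M4 S840
G1 X150.656 Y72.632 F936
G1 X155.714 Y62.388
G1 X150.859 Y52.046
G1 X139.746 Y49.394
G1 X130.744 Y56.429
G1 X130.631 Y67.853
G1 X139.493 Y75.064
M5
G0 X132.979 Y50.574
M4 S147
G1 X124.670 Y55.309 F3398
G1 X118.403 Y55.365
G1 X114.190 Y52.120
G1 X112.046 Y46.949
G1 X111.985 Y41.228
G1 X114.021 Y36.334
G1 X118.168 Y33.642
G1 X124.441 Y34.530
M5
G0 X91.037 Y69.594
M4 S840
G1 X90.060 Y62.396 F936
G1 X93.932 Y55.233
G1 X101.053 Y48.429
G1 X109.825 Y42.313
G1 X118.649 Y37.210
G1 X125.928 Y33.447
G1 X130.062 Y31.350
G1 X129.453 Y31.245
M5
G0 X0.000 Y0.000

1 u = 1 mm; y_m = 84.348 − y.

[1] `<path>` regular polygon, #008000→cut S840 F936: (139.493,75.064) → (150.656,72.632) → (155.714,62.388) → (150.859,52.046) → (139.746,49.394) → (130.744,56.429) → (130.631,67.853) → (139.493,75.064) (closed)

[2] `<path>` cubic bezier, #ff00ff→engrave S147 F3398: (132.979,50.574) → (124.670,55.309) → (118.403,55.365) → (114.190,52.120) → (112.046,46.949) → (111.985,41.228) → (114.021,36.334) → (118.168,33.642) → (124.441,34.530)

[3] `<path>` cubic bezier, #008000→cut S840 F936: (91.037,69.594) → (90.060,62.396) → (93.932,55.233) → (101.053,48.429) → (109.825,42.313) → (118.649,37.210) → (125.928,33.447) → (130.062,31.350) → (129.453,31.245)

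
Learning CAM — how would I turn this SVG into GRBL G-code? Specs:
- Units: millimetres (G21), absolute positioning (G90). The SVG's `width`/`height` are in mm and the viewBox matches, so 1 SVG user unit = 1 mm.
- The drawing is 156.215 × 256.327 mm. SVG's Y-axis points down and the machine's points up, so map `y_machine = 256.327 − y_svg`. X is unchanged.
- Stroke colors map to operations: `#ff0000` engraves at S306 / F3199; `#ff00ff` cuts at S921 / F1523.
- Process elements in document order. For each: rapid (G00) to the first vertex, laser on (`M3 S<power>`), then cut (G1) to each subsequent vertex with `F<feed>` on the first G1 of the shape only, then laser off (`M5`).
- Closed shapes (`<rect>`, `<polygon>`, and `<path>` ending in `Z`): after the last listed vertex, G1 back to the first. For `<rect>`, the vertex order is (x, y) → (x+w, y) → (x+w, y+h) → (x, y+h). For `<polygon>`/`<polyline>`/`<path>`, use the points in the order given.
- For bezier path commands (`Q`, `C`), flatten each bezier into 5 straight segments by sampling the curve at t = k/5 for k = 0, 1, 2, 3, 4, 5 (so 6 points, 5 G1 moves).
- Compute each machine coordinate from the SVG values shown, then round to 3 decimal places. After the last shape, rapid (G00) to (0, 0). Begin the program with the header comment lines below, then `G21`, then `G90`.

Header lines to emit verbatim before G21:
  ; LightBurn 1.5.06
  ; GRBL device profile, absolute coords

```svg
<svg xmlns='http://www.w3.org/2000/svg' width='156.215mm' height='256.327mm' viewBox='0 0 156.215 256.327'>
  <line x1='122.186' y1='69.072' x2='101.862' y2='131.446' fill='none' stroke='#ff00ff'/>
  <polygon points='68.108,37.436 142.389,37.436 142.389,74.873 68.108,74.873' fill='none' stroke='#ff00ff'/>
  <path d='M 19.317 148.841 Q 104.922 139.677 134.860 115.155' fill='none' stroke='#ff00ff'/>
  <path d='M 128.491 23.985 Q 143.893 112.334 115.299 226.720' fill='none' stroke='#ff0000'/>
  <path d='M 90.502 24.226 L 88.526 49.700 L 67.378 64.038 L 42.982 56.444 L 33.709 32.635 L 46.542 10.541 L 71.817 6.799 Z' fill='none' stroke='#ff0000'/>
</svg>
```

; LightBurn 1.5.06
; GRBL device profile, absolute coords
G21
G90
G00 X122.186 Y187.255
M3 S921
G1 X101.862 Y124.881 F1523
M5
G00 X68.108 Y218.891
M3 S921
G1 X142.389 Y218.891 F1523
G1 X142.389 Y181.454
G1 X68.108 Y181.454
G1 X68.108 Y218.891
M5
G00 X19.317 Y107.486
M3 S921
G1 X51.332 Y111.766 F1523
G1 X78.894 Y117.274
G1 X102.003 Y124.012
G1 X120.658 Y131.978
G1 X134.860 Y141.172
M5
G00 X128.491 Y232.342
M3 S306
G1 X132.892 Y195.961 F3199
G1 X133.773 Y157.497
G1 X131.135 Y116.950
G1 X124.977 Y74.320
G1 X115.299 Y29.607
M5
G00 X90.502 Y232.101
M3 S306
G1 X88.526 Y206.627 F3199
G1 X67.378 Y192.289
G1 X42.982 Y199.883
G1 X33.709 Y223.692
G1 X46.542 Y245.786
G1 X71.817 Y249.528
G1 X90.502 Y232.101
M5
G00 X0.000 Y0.000

viewBox `0 0 156.215 256.327` with mm width/height → 1 unit = 1 mm. Flip: y_m = 256.327 − y_svg.

**Shape 1** — `<line>` line segment, stroke `#ff00ff` → cut (S921, F1523). Machine vertices: (122.186,187.255) → (101.862,124.881). Open path.

**Shape 2** — `<polygon>` rectangle, stroke `#ff00ff` → cut (S921, F1523). Machine vertices: (68.108,218.891) → (142.389,218.891) → (142.389,181.454) → (68.108,181.454) → (68.108,218.891). Closed: final G1 returns to the first vertex.

**Shape 3** — `<path>` quadratic bezier, stroke `#ff00ff` → cut (S921, F1523). Control points (SVG): P0=(19.317,148.841), P1=(104.922,139.677), P2=(134.860,115.155); sampled at t=k/5. Machine vertices: (19.317,107.486) → (51.332,111.766) → (78.894,117.274) → (102.003,124.012) → (120.658,131.978) → (134.860,141.172). Open path.

**Shape 4** — `<path>` quadratic bezier, stroke `#ff0000` → engrave (S306, F3199). Control points (SVG): P0=(128.491,23.985), P1=(143.893,112.334), P2=(115.299,226.720); sampled at t=k/5. Machine vertices: (128.491,232.342) → (132.892,195.961) → (133.773,157.497) → (131.135,116.950) → (124.977,74.320) → (115.299,29.607). Open path.

**Shape 5** — `<path>` regular polygon, stroke `#ff0000` → engrave (S306, F3199). Machine vertices: (90.502,232.101) → (88.526,206.627) → (67.378,192.289) → (42.982,199.883) → (33.709,223.692) → (46.542,245.786) → (71.817,249.528) → (90.502,232.101). Closed: final G1 returns to the first vertex.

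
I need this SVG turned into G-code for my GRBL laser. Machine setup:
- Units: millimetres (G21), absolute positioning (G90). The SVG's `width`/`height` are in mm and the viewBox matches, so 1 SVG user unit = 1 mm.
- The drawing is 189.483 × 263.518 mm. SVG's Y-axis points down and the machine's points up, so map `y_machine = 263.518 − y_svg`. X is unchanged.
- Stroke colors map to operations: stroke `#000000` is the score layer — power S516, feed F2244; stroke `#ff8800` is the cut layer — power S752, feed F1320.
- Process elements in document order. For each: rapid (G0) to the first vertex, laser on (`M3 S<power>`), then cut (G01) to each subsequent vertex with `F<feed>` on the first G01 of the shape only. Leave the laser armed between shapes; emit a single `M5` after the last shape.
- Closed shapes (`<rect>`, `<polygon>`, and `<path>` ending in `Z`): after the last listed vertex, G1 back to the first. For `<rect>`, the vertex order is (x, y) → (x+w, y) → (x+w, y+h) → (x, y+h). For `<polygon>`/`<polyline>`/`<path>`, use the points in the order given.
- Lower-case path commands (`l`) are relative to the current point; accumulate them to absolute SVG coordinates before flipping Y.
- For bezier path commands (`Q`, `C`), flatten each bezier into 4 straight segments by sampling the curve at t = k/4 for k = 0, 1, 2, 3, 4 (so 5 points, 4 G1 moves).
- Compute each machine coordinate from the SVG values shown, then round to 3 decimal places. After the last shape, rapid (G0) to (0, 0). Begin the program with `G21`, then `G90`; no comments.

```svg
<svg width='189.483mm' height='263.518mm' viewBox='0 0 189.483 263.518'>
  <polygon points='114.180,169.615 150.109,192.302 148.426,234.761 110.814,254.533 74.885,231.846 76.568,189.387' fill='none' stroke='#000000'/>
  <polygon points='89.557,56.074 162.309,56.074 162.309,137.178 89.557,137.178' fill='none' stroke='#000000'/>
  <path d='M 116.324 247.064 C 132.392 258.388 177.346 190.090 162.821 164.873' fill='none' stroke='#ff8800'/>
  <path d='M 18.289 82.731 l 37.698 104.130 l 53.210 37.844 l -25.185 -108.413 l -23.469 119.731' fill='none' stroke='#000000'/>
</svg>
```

1 u = 1 mm; y_m = 263.518 − y.

[1] `<polygon>` regular polygon, #000000→score S516 F2244: (114.180,93.903) → (150.109,71.216) → (148.426,28.757) → (110.814,8.985) → (74.885,31.672) → (76.568,74.131) → (114.180,93.903) (closed)

[2] `<polygon>` rectangle, #000000→score S516 F2244: (89.557,207.444) → (162.309,207.444) → (162.309,126.340) → (89.557,126.340) → (89.557,207.444) (closed)

[3] `<path>` cubic bezier, #ff8800→cut S752 F1320: (116.324,16.454) → (132.410,20.973) → (151.045,43.847) → (163.943,73.572) → (162.821,98.645)

[4] `<path>` open polyline, #000000→score S516 F2244: (18.289,180.787) → (55.987,76.657) → (109.197,38.813) → (84.012,147.226) → (60.543,27.495)

G21
G90
G0 X114.180 Y93.903
M3 S516
G01 X150.109 Y71.216 F2244
G01 X148.426 Y28.757
G01 X110.814 Y8.985
G01 X74.885 Y31.672
G01 X76.568 Y74.131
G01 X114.180 Y93.903
G0 X89.557 Y207.444
M3 S516
G01 X162.309 Y207.444 F2244
G01 X162.309 Y126.340
G01 X89.557 Y126.340
G01 X89.557 Y207.444
G0 X116.324 Y16.454
M3 S752
G01 X132.410 Y20.973 F1320
G01 X151.045 Y43.847
G01 X163.943 Y73.572
G01 X162.821 Y98.645
G0 X18.289 Y180.787
M3 S516
G01 X55.987 Y76.657 F2244
G01 X109.197 Y38.813
G01 X84.012 Y147.226
G01 X60.543 Y27.495
M5
G0 X0.000 Y0.000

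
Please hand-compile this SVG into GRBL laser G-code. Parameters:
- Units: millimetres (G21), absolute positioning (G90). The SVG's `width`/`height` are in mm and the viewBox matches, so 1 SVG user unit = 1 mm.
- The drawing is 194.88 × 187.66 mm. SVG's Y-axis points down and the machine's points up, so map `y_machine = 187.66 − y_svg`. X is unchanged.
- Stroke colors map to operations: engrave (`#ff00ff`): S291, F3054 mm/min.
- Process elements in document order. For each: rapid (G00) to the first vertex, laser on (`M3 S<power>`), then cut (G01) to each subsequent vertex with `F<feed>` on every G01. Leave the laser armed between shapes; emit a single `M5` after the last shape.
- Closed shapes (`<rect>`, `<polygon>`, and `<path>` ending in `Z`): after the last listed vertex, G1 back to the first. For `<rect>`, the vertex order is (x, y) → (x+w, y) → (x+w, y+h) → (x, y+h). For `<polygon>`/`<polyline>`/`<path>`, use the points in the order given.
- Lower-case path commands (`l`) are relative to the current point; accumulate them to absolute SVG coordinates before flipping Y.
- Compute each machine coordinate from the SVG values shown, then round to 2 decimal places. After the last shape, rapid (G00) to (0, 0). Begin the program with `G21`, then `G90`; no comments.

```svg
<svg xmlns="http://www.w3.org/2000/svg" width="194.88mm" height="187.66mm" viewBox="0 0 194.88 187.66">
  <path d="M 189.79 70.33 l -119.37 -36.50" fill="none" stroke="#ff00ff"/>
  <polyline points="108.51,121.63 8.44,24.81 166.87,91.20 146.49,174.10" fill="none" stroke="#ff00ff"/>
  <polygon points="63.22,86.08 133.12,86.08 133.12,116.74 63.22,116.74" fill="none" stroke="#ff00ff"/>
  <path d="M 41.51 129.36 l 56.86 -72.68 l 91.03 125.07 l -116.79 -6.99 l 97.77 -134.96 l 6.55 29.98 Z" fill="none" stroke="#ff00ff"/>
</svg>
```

G21
G90
G00 X189.79 Y117.33
M3 S291
G01 X70.42 Y153.83 F3054
G00 X108.51 Y66.03
M3 S291
G01 X8.44 Y162.85 F3054
G01 X166.87 Y96.46 F3054
G01 X146.49 Y13.56 F3054
G00 X63.22 Y101.58
M3 S291
G01 X133.12 Y101.58 F3054
G01 X133.12 Y70.92 F3054
G01 X63.22 Y70.92 F3054
G01 X63.22 Y101.58 F3054
G00 X41.51 Y58.30
M3 S291
G01 X98.37 Y130.98 F3054
G01 X189.40 Y5.91 F3054
G01 X72.61 Y12.90 F3054
G01 X170.38 Y147.86 F3054
G01 X176.93 Y117.88 F3054
G01 X41.51 Y58.30 F3054
M5
G00 X0.00 Y0.00

viewBox `0 0 194.88 187.66` with mm width/height → 1 unit = 1 mm. Flip: y_m = 187.66 − y_svg.

**Shape 1** — `<path>` line segment, stroke `#ff00ff` → engrave (S291, F3054). Machine vertices: (189.79,117.33) → (70.42,153.83). Open path.

**Shape 2** — `<polyline>` open polyline, stroke `#ff00ff` → engrave (S291, F3054). Machine vertices: (108.51,66.03) → (8.44,162.85) → (166.87,96.46) → (146.49,13.56). Open path.

**Shape 3** — `<polygon>` rectangle, stroke `#ff00ff` → engrave (S291, F3054). Machine vertices: (63.22,101.58) → (133.12,101.58) → (133.12,70.92) → (63.22,70.92) → (63.22,101.58). Closed: final G1 returns to the first vertex.

**Shape 4** — `<path>` closed polygon, stroke `#ff00ff` → engrave (S291, F3054). Machine vertices: (41.51,58.30) → (98.37,130.98) → (189.40,5.91) → (72.61,12.90) → (170.38,147.86) → (176.93,117.88) → (41.51,58.30). Closed: final G1 returns to the first vertex.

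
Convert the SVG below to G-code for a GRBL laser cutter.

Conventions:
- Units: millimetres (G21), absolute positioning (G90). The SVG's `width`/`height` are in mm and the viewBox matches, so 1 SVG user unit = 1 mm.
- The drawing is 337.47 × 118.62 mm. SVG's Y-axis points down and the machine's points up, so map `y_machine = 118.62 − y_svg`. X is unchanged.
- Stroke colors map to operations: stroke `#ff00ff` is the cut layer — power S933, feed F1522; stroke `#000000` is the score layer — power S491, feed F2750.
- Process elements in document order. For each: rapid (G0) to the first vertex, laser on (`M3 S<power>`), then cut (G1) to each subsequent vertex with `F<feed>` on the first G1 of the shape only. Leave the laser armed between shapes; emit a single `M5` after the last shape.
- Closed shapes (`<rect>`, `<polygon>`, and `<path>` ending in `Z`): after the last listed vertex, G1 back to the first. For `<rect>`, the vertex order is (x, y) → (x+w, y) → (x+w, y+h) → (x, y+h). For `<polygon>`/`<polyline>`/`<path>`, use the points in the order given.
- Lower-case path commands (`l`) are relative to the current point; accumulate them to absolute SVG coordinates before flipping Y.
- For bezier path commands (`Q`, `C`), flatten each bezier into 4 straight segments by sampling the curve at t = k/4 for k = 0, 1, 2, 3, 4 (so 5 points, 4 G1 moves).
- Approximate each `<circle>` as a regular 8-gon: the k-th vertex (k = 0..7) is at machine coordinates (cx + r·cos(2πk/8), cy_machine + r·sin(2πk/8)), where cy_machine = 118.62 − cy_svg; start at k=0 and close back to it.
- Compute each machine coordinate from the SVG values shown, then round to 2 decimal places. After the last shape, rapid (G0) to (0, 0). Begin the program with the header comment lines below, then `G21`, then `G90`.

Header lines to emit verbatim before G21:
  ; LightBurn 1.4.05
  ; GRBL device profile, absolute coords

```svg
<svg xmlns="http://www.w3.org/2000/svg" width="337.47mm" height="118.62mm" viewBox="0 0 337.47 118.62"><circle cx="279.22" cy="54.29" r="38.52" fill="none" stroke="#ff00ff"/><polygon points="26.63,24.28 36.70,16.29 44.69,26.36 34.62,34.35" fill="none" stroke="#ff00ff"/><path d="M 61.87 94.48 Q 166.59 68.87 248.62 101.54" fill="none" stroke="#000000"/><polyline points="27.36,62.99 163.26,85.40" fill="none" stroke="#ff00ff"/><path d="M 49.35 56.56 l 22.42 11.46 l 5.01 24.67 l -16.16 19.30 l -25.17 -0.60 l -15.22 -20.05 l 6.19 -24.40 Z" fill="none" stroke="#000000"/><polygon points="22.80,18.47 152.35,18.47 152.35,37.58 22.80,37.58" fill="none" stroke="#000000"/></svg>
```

; LightBurn 1.4.05
; GRBL device profile, absolute coords
G21
G90
G0 X317.74 Y64.33
M3 S933
G1 X306.46 Y91.57 F1522
G1 X279.22 Y102.85
G1 X251.98 Y91.57
G1 X240.70 Y64.33
G1 X251.98 Y37.09
G1 X279.22 Y25.81
G1 X306.46 Y37.09
G1 X317.74 Y64.33
G0 X26.63 Y94.34
M3 S933
G1 X36.70 Y102.33 F1522
G1 X44.69 Y92.26
G1 X34.62 Y84.27
G1 X26.63 Y94.34
G0 X61.87 Y24.14
M3 S491
G1 X112.81 Y33.30 F2750
G1 X160.92 Y35.18
G1 X206.19 Y29.77
G1 X248.62 Y17.08
G0 X27.36 Y55.63
M3 S933
G1 X163.26 Y33.22 F1522
G0 X49.35 Y62.06
M3 S491
G1 X71.77 Y50.60 F2750
G1 X76.78 Y25.93
G1 X60.62 Y6.63
G1 X35.45 Y7.23
G1 X20.23 Y27.28
G1 X26.42 Y51.68
G1 X49.35 Y62.06
G0 X22.80 Y100.15
M3 S491
G1 X152.35 Y100.15 F2750
G1 X152.35 Y81.04
G1 X22.80 Y81.04
G1 X22.80 Y100.15
M5
G0 X0.00 Y0.00

viewBox `0 0 337.47 118.62` with mm width/height → 1 unit = 1 mm. Flip: y_m = 118.62 − y_svg.

**Shape 1** — `<circle>` circle, stroke `#ff00ff` → cut (S933, F1522). Machine vertices: (317.74,64.33) → (306.46,91.57) → (279.22,102.85) → (251.98,91.57) → (240.70,64.33) → (251.98,37.09) → (279.22,25.81) → (306.46,37.09) → (317.74,64.33). Closed: final G1 returns to the first vertex.

**Shape 2** — `<polygon>` regular polygon, stroke `#ff00ff` → cut (S933, F1522). Machine vertices: (26.63,94.34) → (36.70,102.33) → (44.69,92.26) → (34.62,84.27) → (26.63,94.34). Closed: final G1 returns to the first vertex.

**Shape 3** — `<path>` quadratic bezier, stroke `#000000` → score (S491, F2750). Control points (SVG): P0=(61.87,94.48), P1=(166.59,68.87), P2=(248.62,101.54); sampled at t=k/4. Machine vertices: (61.87,24.14) → (112.81,33.30) → (160.92,35.18) → (206.19,29.77) → (248.62,17.08). Open path.

**Shape 4** — `<polyline>` line segment, stroke `#ff00ff` → cut (S933, F1522). Machine vertices: (27.36,55.63) → (163.26,33.22). Open path.

**Shape 5** — `<path>` regular polygon, stroke `#000000` → score (S491, F2750). Machine vertices: (49.35,62.06) → (71.77,50.60) → (76.78,25.93) → (60.62,6.63) → (35.45,7.23) → (20.23,27.28) → (26.42,51.68) → (49.35,62.06). Closed: final G1 returns to the first vertex.

**Shape 6** — `<polygon>` rectangle, stroke `#000000` → score (S491, F2750). Machine vertices: (22.80,100.15) → (152.35,100.15) → (152.35,81.04) → (22.80,81.04) → (22.80,100.15). Closed: final G1 returns to the first vertex.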